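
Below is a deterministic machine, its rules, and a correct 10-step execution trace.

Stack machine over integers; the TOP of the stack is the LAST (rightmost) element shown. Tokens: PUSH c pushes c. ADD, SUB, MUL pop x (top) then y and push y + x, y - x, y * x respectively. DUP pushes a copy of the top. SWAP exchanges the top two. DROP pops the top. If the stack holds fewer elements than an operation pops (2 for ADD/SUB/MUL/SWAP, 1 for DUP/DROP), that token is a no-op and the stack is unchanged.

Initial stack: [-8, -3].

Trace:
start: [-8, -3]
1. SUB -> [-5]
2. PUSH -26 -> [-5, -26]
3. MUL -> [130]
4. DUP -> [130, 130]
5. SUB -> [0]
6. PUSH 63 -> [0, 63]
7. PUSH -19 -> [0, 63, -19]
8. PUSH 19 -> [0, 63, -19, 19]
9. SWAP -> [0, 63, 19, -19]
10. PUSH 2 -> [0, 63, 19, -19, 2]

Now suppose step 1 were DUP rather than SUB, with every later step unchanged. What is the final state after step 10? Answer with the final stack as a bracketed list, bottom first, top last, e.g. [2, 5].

[-8, -3, 0, 63, 19, -19, 2]

(re-executing from step 1 with the substitution; state before step 1: [-8, -3])
1. DUP -> [-8, -3, -3]
2. PUSH -26 -> [-8, -3, -3, -26]
3. MUL -> [-8, -3, 78]
4. DUP -> [-8, -3, 78, 78]
5. SUB -> [-8, -3, 0]
6. PUSH 63 -> [-8, -3, 0, 63]
7. PUSH -19 -> [-8, -3, 0, 63, -19]
8. PUSH 19 -> [-8, -3, 0, 63, -19, 19]
9. SWAP -> [-8, -3, 0, 63, 19, -19]
10. PUSH 2 -> [-8, -3, 0, 63, 19, -19, 2]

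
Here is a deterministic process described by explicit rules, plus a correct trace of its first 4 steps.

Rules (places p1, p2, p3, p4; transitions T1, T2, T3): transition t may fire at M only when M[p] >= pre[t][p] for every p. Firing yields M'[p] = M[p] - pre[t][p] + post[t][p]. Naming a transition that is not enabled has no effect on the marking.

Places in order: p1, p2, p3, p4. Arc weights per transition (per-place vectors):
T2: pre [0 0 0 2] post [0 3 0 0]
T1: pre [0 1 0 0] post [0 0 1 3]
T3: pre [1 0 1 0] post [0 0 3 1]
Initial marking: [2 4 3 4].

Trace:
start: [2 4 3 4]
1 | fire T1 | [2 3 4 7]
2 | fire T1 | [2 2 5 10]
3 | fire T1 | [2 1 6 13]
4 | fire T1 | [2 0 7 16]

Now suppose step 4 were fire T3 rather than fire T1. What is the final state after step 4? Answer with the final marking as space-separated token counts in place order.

(re-executing from step 4 with the substitution; state before step 4: [2 1 6 13])
4 | fire T3 | [1 1 8 14]

1 1 8 14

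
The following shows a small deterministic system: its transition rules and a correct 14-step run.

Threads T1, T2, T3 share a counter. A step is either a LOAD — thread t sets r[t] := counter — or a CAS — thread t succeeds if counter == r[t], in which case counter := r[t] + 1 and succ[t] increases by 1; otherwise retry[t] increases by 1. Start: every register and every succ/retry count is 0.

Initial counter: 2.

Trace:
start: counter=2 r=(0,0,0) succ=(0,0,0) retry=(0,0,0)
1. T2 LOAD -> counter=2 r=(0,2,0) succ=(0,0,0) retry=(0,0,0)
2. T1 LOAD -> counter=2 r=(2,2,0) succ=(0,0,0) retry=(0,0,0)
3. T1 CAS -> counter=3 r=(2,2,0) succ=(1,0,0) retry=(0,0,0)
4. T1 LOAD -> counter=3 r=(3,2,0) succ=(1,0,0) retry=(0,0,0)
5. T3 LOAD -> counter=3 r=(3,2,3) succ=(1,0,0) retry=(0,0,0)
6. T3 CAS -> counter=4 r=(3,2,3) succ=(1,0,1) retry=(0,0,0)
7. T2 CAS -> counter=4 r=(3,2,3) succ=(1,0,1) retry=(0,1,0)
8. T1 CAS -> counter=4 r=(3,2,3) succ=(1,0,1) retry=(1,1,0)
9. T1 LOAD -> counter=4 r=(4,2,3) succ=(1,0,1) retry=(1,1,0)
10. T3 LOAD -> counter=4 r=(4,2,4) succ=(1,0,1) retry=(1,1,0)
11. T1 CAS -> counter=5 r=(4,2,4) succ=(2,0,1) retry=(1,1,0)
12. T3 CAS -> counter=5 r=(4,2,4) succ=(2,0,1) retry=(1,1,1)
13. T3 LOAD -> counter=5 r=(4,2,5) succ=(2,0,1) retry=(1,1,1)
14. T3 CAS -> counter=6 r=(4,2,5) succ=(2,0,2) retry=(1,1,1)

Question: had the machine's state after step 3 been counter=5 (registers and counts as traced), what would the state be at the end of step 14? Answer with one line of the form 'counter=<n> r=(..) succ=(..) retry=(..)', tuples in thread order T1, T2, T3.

state after step 3 := counter=5 r=(2,2,0) succ=(1,0,0) retry=(0,0,0)
4. T1 LOAD -> counter=5 r=(5,2,0) succ=(1,0,0) retry=(0,0,0)
5. T3 LOAD -> counter=5 r=(5,2,5) succ=(1,0,0) retry=(0,0,0)
6. T3 CAS -> counter=6 r=(5,2,5) succ=(1,0,1) retry=(0,0,0)
7. T2 CAS -> counter=6 r=(5,2,5) succ=(1,0,1) retry=(0,1,0)
8. T1 CAS -> counter=6 r=(5,2,5) succ=(1,0,1) retry=(1,1,0)
9. T1 LOAD -> counter=6 r=(6,2,5) succ=(1,0,1) retry=(1,1,0)
10. T3 LOAD -> counter=6 r=(6,2,6) succ=(1,0,1) retry=(1,1,0)
11. T1 CAS -> counter=7 r=(6,2,6) succ=(2,0,1) retry=(1,1,0)
12. T3 CAS -> counter=7 r=(6,2,6) succ=(2,0,1) retry=(1,1,1)
13. T3 LOAD -> counter=7 r=(6,2,7) succ=(2,0,1) retry=(1,1,1)
14. T3 CAS -> counter=8 r=(6,2,7) succ=(2,0,2) retry=(1,1,1)

counter=8 r=(6,2,7) succ=(2,0,2) retry=(1,1,1)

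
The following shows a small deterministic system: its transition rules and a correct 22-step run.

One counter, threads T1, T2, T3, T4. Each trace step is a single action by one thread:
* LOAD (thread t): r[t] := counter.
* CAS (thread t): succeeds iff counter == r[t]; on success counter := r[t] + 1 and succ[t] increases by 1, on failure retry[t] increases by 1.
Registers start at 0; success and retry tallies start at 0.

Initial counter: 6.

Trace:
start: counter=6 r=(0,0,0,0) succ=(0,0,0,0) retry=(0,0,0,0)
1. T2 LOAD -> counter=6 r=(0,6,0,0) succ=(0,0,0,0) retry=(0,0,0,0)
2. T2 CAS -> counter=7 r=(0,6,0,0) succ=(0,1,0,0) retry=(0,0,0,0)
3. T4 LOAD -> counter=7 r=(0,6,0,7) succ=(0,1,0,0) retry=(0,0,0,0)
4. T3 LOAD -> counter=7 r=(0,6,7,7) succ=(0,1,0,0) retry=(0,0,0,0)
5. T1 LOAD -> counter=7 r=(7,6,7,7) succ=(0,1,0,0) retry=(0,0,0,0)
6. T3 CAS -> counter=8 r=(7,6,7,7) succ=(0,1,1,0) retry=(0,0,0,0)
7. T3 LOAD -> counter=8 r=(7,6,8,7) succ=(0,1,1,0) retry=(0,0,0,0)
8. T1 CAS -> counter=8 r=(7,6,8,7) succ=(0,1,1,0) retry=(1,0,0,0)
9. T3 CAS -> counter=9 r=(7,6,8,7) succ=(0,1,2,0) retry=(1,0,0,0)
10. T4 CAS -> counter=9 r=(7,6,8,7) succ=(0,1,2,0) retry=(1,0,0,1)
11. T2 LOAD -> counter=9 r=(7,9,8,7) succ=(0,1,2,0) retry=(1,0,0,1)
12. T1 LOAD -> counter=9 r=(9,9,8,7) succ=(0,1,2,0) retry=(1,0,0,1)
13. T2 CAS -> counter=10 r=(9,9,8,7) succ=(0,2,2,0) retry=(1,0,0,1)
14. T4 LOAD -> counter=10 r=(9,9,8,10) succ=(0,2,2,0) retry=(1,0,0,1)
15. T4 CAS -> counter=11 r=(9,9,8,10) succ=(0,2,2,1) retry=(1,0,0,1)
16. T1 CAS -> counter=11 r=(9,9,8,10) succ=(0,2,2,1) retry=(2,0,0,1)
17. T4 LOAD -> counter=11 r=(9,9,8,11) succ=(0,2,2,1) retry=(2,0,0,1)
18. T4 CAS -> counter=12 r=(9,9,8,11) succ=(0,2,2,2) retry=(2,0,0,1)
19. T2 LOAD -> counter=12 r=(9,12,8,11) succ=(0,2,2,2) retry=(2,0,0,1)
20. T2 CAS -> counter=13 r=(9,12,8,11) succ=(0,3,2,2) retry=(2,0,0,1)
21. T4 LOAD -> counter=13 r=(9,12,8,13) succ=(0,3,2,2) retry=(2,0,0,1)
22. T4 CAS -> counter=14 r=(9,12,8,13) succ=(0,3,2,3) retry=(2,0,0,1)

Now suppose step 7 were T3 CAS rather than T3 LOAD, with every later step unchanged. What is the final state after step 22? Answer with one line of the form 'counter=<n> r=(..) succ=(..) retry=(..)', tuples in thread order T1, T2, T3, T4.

(re-executing from step 7 with the substitution; state before step 7: counter=8 r=(7,6,7,7) succ=(0,1,1,0) retry=(0,0,0,0))
7. T3 CAS -> counter=8 r=(7,6,7,7) succ=(0,1,1,0) retry=(0,0,1,0)
8. T1 CAS -> counter=8 r=(7,6,7,7) succ=(0,1,1,0) retry=(1,0,1,0)
9. T3 CAS -> counter=8 r=(7,6,7,7) succ=(0,1,1,0) retry=(1,0,2,0)
10. T4 CAS -> counter=8 r=(7,6,7,7) succ=(0,1,1,0) retry=(1,0,2,1)
11. T2 LOAD -> counter=8 r=(7,8,7,7) succ=(0,1,1,0) retry=(1,0,2,1)
12. T1 LOAD -> counter=8 r=(8,8,7,7) succ=(0,1,1,0) retry=(1,0,2,1)
13. T2 CAS -> counter=9 r=(8,8,7,7) succ=(0,2,1,0) retry=(1,0,2,1)
14. T4 LOAD -> counter=9 r=(8,8,7,9) succ=(0,2,1,0) retry=(1,0,2,1)
15. T4 CAS -> counter=10 r=(8,8,7,9) succ=(0,2,1,1) retry=(1,0,2,1)
16. T1 CAS -> counter=10 r=(8,8,7,9) succ=(0,2,1,1) retry=(2,0,2,1)
17. T4 LOAD -> counter=10 r=(8,8,7,10) succ=(0,2,1,1) retry=(2,0,2,1)
18. T4 CAS -> counter=11 r=(8,8,7,10) succ=(0,2,1,2) retry=(2,0,2,1)
19. T2 LOAD -> counter=11 r=(8,11,7,10) succ=(0,2,1,2) retry=(2,0,2,1)
20. T2 CAS -> counter=12 r=(8,11,7,10) succ=(0,3,1,2) retry=(2,0,2,1)
21. T4 LOAD -> counter=12 r=(8,11,7,12) succ=(0,3,1,2) retry=(2,0,2,1)
22. T4 CAS -> counter=13 r=(8,11,7,12) succ=(0,3,1,3) retry=(2,0,2,1)

counter=13 r=(8,11,7,12) succ=(0,3,1,3) retry=(2,0,2,1)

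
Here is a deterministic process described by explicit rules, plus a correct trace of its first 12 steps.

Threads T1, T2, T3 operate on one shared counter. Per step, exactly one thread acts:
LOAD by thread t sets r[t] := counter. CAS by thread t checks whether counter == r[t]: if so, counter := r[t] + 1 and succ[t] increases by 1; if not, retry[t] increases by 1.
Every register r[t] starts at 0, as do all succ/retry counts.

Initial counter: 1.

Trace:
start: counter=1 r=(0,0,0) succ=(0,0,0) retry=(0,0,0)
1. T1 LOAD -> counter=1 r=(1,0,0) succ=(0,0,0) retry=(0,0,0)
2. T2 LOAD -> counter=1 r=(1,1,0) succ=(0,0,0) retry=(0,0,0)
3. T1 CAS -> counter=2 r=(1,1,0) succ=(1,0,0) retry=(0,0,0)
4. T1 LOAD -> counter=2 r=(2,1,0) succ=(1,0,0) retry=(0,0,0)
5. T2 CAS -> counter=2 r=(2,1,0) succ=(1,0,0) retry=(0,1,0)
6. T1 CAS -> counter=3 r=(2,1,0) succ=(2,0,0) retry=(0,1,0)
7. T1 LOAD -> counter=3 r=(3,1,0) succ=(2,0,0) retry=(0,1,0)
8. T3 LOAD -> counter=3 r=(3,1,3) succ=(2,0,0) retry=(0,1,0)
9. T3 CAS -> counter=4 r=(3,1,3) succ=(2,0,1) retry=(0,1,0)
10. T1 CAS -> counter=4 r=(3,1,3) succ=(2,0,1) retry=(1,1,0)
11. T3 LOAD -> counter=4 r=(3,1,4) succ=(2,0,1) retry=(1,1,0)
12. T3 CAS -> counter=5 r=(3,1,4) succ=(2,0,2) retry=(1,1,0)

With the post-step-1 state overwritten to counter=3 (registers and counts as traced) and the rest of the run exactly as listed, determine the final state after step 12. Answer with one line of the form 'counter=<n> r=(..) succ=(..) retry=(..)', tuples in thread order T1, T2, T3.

state after step 1 := counter=3 r=(1,0,0) succ=(0,0,0) retry=(0,0,0)
2. T2 LOAD -> counter=3 r=(1,3,0) succ=(0,0,0) retry=(0,0,0)
3. T1 CAS -> counter=3 r=(1,3,0) succ=(0,0,0) retry=(1,0,0)
4. T1 LOAD -> counter=3 r=(3,3,0) succ=(0,0,0) retry=(1,0,0)
5. T2 CAS -> counter=4 r=(3,3,0) succ=(0,1,0) retry=(1,0,0)
6. T1 CAS -> counter=4 r=(3,3,0) succ=(0,1,0) retry=(2,0,0)
7. T1 LOAD -> counter=4 r=(4,3,0) succ=(0,1,0) retry=(2,0,0)
8. T3 LOAD -> counter=4 r=(4,3,4) succ=(0,1,0) retry=(2,0,0)
9. T3 CAS -> counter=5 r=(4,3,4) succ=(0,1,1) retry=(2,0,0)
10. T1 CAS -> counter=5 r=(4,3,4) succ=(0,1,1) retry=(3,0,0)
11. T3 LOAD -> counter=5 r=(4,3,5) succ=(0,1,1) retry=(3,0,0)
12. T3 CAS -> counter=6 r=(4,3,5) succ=(0,1,2) retry=(3,0,0)

counter=6 r=(4,3,5) succ=(0,1,2) retry=(3,0,0)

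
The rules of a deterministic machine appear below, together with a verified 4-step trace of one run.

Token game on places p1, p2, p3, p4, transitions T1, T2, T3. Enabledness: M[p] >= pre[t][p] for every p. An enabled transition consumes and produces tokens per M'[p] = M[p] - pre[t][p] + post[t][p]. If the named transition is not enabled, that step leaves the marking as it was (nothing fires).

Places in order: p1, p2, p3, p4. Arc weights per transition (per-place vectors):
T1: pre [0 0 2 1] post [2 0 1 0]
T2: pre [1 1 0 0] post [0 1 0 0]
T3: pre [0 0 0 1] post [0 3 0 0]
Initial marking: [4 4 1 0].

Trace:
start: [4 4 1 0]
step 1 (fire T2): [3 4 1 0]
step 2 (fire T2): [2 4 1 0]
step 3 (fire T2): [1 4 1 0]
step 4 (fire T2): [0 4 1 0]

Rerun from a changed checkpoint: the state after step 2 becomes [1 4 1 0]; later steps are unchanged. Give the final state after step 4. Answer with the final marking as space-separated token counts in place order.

state after step 2 := [1 4 1 0]
step 3 (fire T2): [0 4 1 0]
step 4 (fire T2): [0 4 1 0]

0 4 1 0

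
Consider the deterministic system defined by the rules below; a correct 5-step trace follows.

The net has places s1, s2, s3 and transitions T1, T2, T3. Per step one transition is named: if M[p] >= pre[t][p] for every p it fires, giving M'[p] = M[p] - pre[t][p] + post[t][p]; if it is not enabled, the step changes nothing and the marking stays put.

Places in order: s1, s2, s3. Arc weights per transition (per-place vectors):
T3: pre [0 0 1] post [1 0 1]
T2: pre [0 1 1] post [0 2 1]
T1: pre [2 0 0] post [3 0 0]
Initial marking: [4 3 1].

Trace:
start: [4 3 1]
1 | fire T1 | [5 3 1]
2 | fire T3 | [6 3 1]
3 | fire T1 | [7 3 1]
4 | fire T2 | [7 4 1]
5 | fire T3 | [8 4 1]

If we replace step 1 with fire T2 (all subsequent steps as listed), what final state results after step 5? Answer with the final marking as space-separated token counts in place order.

(re-executing from step 1 with the substitution; state before step 1: [4 3 1])
1 | fire T2 | [4 4 1]
2 | fire T3 | [5 4 1]
3 | fire T1 | [6 4 1]
4 | fire T2 | [6 5 1]
5 | fire T3 | [7 5 1]

7 5 1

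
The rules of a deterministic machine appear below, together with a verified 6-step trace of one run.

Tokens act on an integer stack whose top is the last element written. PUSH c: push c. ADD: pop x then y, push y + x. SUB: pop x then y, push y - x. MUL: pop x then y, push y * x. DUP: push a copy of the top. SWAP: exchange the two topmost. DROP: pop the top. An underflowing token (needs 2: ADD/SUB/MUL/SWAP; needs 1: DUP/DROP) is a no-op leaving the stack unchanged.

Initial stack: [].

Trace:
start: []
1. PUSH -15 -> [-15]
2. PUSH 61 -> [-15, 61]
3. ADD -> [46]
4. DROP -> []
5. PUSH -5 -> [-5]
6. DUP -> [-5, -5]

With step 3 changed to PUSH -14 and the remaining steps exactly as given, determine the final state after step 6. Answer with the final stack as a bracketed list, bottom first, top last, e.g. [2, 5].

(re-executing from step 3 with the substitution; state before step 3: [-15, 61])
3. PUSH -14 -> [-15, 61, -14]
4. DROP -> [-15, 61]
5. PUSH -5 -> [-15, 61, -5]
6. DUP -> [-15, 61, -5, -5]

[-15, 61, -5, -5]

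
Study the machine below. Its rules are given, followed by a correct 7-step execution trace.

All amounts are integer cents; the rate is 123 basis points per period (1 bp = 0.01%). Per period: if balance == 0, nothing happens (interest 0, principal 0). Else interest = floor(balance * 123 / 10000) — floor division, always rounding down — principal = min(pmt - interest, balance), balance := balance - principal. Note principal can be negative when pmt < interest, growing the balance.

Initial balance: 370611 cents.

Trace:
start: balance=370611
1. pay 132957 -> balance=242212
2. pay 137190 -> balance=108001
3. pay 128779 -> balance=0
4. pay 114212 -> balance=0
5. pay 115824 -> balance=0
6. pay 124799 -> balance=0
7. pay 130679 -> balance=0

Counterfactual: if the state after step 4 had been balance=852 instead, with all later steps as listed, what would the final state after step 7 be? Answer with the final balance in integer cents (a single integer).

0

state after step 4 := balance=852
5. pay 115824 -> balance=0
6. pay 124799 -> balance=0
7. pay 130679 -> balance=0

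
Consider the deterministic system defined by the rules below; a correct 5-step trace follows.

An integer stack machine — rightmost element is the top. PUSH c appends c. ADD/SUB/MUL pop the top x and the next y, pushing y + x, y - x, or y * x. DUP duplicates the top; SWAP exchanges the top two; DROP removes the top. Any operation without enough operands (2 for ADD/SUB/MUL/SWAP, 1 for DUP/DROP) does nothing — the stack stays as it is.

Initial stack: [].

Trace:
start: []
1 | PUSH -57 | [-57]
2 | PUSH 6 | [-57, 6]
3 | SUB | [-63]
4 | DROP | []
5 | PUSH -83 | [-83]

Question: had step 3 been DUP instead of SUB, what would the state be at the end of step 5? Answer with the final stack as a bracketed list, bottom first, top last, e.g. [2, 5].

[-57, 6, -83]

(re-executing from step 3 with the substitution; state before step 3: [-57, 6])
3 | DUP | [-57, 6, 6]
4 | DROP | [-57, 6]
5 | PUSH -83 | [-57, 6, -83]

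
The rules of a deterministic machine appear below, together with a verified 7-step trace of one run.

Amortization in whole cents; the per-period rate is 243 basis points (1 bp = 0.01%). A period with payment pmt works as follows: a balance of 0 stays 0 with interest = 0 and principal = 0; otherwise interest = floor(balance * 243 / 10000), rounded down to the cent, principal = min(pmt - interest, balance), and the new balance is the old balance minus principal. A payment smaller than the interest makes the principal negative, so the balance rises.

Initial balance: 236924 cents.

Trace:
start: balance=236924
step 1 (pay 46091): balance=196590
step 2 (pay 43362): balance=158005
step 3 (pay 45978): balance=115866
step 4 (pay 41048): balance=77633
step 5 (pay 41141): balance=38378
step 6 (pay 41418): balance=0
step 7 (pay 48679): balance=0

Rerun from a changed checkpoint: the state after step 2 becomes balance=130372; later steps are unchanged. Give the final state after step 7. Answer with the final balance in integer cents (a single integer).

state after step 2 := balance=130372
step 3 (pay 45978): balance=87562
step 4 (pay 41048): balance=48641
step 5 (pay 41141): balance=8681
step 6 (pay 41418): balance=0
step 7 (pay 48679): balance=0

0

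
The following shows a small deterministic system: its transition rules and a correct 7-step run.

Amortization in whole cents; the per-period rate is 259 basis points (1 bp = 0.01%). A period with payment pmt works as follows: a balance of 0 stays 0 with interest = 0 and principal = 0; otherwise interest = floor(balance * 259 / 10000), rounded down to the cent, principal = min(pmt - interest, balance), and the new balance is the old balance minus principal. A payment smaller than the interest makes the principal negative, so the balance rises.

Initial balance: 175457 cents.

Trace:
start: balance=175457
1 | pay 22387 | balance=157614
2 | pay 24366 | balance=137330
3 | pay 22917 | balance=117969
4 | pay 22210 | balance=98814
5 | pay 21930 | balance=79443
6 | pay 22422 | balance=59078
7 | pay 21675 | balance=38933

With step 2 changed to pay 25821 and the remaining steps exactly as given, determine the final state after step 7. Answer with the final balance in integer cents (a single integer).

(re-executing from step 2 with the substitution; state before step 2: balance=157614)
2 | pay 25821 | balance=135875
3 | pay 22917 | balance=116477
4 | pay 22210 | balance=97283
5 | pay 21930 | balance=77872
6 | pay 22422 | balance=57466
7 | pay 21675 | balance=37279

37279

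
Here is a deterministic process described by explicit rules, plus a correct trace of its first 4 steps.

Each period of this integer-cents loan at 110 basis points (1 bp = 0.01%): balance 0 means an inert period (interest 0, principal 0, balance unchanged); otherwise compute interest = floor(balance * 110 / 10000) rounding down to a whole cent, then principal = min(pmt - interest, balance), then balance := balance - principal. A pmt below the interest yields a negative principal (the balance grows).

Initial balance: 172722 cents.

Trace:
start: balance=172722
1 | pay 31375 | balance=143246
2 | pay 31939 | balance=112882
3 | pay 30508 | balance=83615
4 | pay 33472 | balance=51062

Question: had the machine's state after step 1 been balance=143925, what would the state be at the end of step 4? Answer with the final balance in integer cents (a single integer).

51765

state after step 1 := balance=143925
2 | pay 31939 | balance=113569
3 | pay 30508 | balance=84310
4 | pay 33472 | balance=51765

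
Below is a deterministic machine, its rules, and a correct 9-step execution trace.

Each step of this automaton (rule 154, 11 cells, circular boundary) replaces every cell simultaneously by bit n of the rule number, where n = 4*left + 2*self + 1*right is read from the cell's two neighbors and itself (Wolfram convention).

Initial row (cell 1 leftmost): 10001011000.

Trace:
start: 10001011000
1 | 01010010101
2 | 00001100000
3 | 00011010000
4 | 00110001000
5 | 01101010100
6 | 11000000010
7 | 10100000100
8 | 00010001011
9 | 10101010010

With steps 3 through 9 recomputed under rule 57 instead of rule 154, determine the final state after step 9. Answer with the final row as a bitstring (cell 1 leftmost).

00101011011

(re-executing steps 3..9 under rule 57; state before step 3: 00001100000)
3 | 11101011111
4 | 00010110000
5 | 11001101111
6 | 00101011000
7 | 10010110111
8 | 01001101100
9 | 00101011011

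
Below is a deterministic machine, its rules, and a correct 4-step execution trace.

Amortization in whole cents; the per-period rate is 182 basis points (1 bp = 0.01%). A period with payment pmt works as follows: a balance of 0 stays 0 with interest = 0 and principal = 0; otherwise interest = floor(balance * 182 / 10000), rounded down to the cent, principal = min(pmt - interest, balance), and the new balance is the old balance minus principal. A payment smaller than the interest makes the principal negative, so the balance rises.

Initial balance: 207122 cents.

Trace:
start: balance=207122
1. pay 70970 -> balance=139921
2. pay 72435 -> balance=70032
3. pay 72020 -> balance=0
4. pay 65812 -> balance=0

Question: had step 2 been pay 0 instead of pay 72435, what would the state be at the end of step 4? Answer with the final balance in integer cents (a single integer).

(re-executing from step 2 with the substitution; state before step 2: balance=139921)
2. pay 0 -> balance=142467
3. pay 72020 -> balance=73039
4. pay 65812 -> balance=8556

8556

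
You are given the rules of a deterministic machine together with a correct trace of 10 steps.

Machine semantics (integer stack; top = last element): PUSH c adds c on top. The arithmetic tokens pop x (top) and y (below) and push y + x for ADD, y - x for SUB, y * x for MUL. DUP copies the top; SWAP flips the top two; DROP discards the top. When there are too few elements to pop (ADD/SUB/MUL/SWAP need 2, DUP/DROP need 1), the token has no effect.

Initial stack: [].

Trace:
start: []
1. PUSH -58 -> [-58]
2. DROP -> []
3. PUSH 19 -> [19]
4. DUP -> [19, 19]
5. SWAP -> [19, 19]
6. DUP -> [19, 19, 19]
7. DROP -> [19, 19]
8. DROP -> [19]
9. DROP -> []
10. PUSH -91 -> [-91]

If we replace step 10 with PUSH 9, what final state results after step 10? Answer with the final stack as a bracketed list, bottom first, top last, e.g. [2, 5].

(re-executing from step 10 with the substitution; state before step 10: [])
10. PUSH 9 -> [9]

[9]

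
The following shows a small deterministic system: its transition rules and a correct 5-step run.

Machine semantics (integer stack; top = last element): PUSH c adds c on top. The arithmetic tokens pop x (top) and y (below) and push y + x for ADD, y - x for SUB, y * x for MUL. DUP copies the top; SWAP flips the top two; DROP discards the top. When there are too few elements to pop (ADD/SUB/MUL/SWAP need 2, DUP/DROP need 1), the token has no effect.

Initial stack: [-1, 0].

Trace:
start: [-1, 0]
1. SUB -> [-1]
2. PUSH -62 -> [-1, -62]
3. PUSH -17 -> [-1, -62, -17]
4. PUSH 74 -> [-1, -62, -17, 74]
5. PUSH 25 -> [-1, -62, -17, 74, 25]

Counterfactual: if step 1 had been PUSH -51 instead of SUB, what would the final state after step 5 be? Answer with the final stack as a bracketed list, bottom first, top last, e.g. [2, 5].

(re-executing from step 1 with the substitution; state before step 1: [-1, 0])
1. PUSH -51 -> [-1, 0, -51]
2. PUSH -62 -> [-1, 0, -51, -62]
3. PUSH -17 -> [-1, 0, -51, -62, -17]
4. PUSH 74 -> [-1, 0, -51, -62, -17, 74]
5. PUSH 25 -> [-1, 0, -51, -62, -17, 74, 25]

[-1, 0, -51, -62, -17, 74, 25]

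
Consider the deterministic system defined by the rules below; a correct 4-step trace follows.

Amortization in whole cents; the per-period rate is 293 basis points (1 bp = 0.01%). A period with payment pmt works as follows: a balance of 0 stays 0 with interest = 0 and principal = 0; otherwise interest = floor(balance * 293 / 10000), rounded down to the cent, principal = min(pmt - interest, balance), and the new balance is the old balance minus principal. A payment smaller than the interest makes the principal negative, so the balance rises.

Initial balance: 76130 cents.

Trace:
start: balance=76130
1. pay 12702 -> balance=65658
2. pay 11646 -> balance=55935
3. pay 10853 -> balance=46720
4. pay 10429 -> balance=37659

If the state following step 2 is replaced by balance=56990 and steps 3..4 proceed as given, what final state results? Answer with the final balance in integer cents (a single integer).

38777

state after step 2 := balance=56990
3. pay 10853 -> balance=47806
4. pay 10429 -> balance=38777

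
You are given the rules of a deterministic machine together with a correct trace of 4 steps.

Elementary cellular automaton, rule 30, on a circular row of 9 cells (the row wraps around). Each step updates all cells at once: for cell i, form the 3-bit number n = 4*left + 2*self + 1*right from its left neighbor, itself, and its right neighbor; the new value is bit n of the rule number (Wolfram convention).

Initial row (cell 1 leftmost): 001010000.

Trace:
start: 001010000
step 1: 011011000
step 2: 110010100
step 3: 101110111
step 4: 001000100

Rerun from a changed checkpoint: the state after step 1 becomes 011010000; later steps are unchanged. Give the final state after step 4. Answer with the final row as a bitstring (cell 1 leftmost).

state after step 1 := 011010000
step 2: 110011000
step 3: 101110101
step 4: 001000101

001000101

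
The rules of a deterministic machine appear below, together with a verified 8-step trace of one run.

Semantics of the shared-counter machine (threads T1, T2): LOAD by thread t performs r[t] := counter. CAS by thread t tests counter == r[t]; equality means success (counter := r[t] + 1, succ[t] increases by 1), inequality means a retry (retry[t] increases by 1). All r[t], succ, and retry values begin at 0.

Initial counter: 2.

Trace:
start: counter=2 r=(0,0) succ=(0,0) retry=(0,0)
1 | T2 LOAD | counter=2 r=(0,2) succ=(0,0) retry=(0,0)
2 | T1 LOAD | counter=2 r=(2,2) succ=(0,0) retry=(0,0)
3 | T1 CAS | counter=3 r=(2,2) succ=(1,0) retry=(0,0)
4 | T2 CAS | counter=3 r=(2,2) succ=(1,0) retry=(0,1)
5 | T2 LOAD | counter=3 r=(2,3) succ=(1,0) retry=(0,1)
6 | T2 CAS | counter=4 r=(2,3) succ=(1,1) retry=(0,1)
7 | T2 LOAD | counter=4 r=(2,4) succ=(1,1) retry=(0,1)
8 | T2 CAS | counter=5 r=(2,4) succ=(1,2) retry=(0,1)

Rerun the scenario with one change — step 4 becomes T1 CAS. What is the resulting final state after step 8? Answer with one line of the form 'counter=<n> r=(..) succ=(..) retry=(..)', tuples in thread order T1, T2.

counter=5 r=(2,4) succ=(1,2) retry=(1,0)

(re-executing from step 4 with the substitution; state before step 4: counter=3 r=(2,2) succ=(1,0) retry=(0,0))
4 | T1 CAS | counter=3 r=(2,2) succ=(1,0) retry=(1,0)
5 | T2 LOAD | counter=3 r=(2,3) succ=(1,0) retry=(1,0)
6 | T2 CAS | counter=4 r=(2,3) succ=(1,1) retry=(1,0)
7 | T2 LOAD | counter=4 r=(2,4) succ=(1,1) retry=(1,0)
8 | T2 CAS | counter=5 r=(2,4) succ=(1,2) retry=(1,0)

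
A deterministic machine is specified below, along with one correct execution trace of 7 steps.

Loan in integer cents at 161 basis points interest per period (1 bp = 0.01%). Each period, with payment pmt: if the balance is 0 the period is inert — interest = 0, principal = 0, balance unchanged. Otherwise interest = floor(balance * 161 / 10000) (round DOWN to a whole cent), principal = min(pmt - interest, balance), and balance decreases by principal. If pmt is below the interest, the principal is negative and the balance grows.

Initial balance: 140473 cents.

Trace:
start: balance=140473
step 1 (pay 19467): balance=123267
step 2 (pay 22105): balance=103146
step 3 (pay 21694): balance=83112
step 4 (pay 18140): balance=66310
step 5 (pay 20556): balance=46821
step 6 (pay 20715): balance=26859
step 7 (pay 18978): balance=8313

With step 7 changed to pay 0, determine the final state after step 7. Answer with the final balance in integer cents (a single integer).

27291

(re-executing from step 7 with the substitution; state before step 7: balance=26859)
step 7 (pay 0): balance=27291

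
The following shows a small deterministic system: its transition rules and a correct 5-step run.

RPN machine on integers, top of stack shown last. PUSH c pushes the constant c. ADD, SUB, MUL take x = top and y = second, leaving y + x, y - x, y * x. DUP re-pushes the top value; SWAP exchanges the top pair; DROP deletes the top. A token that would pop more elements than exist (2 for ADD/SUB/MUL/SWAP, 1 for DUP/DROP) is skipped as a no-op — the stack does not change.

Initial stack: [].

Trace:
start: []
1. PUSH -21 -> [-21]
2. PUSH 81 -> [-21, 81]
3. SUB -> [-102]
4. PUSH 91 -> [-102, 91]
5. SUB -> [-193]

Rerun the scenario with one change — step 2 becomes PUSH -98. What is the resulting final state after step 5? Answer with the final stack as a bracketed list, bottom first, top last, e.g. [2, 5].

(re-executing from step 2 with the substitution; state before step 2: [-21])
2. PUSH -98 -> [-21, -98]
3. SUB -> [77]
4. PUSH 91 -> [77, 91]
5. SUB -> [-14]

[-14]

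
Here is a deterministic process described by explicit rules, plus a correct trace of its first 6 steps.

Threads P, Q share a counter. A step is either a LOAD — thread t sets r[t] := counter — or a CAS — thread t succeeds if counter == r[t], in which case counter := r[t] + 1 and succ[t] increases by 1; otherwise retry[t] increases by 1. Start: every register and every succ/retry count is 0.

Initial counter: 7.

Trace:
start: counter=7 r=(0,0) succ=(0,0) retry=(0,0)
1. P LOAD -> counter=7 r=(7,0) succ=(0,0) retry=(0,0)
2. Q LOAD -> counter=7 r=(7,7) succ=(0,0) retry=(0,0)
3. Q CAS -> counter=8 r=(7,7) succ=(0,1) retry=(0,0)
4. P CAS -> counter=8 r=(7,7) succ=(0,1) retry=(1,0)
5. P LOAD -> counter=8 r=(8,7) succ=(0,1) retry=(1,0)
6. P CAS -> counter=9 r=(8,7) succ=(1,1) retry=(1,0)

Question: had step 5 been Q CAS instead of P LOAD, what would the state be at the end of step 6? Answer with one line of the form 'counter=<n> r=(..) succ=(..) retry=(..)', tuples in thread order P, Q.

(re-executing from step 5 with the substitution; state before step 5: counter=8 r=(7,7) succ=(0,1) retry=(1,0))
5. Q CAS -> counter=8 r=(7,7) succ=(0,1) retry=(1,1)
6. P CAS -> counter=8 r=(7,7) succ=(0,1) retry=(2,1)

counter=8 r=(7,7) succ=(0,1) retry=(2,1)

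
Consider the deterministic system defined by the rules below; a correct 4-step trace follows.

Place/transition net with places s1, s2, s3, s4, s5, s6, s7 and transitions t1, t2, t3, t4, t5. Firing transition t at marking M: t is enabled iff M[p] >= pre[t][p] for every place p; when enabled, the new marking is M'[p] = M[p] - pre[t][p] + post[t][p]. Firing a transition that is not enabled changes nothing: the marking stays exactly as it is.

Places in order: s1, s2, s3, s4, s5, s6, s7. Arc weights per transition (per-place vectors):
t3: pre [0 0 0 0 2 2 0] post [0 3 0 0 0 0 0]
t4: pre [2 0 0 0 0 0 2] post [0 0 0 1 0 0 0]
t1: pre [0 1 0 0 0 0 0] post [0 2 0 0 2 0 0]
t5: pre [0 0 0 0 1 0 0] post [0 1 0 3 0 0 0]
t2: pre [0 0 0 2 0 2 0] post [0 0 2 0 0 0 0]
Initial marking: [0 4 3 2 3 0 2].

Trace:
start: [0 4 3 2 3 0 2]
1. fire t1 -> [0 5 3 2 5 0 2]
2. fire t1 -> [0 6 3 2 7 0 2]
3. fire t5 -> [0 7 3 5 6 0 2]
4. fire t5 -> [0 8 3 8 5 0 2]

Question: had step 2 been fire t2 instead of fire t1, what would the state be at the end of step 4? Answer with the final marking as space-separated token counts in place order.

(re-executing from step 2 with the substitution; state before step 2: [0 5 3 2 5 0 2])
2. fire t2 -> [0 5 3 2 5 0 2]
3. fire t5 -> [0 6 3 5 4 0 2]
4. fire t5 -> [0 7 3 8 3 0 2]

0 7 3 8 3 0 2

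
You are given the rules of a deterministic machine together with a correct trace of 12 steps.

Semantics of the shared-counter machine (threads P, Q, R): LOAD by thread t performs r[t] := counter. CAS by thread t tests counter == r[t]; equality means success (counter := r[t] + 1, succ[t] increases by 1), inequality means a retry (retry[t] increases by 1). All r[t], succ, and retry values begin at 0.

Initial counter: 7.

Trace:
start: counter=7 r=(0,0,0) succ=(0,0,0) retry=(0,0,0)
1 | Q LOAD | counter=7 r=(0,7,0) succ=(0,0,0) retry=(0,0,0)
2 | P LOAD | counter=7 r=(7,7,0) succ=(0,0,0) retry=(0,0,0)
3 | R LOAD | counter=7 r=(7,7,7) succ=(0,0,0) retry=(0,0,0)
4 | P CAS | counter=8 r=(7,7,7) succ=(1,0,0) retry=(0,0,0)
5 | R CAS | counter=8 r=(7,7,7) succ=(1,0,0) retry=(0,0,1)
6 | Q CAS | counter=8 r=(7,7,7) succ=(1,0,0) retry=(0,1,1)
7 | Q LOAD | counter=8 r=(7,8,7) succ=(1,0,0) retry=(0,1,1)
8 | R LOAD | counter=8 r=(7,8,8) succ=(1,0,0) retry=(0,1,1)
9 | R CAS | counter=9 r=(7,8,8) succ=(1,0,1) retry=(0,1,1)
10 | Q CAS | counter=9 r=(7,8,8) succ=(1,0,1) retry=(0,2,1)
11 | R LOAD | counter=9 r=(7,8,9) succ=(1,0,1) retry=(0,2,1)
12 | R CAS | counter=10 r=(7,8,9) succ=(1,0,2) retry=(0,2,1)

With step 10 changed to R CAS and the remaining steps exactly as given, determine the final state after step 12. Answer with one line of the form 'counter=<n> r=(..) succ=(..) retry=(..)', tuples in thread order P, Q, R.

counter=10 r=(7,8,9) succ=(1,0,2) retry=(0,1,2)

(re-executing from step 10 with the substitution; state before step 10: counter=9 r=(7,8,8) succ=(1,0,1) retry=(0,1,1))
10 | R CAS | counter=9 r=(7,8,8) succ=(1,0,1) retry=(0,1,2)
11 | R LOAD | counter=9 r=(7,8,9) succ=(1,0,1) retry=(0,1,2)
12 | R CAS | counter=10 r=(7,8,9) succ=(1,0,2) retry=(0,1,2)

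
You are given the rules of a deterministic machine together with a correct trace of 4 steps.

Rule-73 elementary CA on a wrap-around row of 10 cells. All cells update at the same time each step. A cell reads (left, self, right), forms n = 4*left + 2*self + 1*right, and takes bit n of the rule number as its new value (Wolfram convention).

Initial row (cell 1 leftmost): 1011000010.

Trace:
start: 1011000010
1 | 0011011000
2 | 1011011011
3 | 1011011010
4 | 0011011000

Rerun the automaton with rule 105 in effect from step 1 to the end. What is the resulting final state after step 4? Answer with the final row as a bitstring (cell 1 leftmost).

(re-executing steps 1..4 under rule 105; state before step 1: 1011000010)
1 | 0111011001
2 | 1101111000
3 | 1111001010
4 | 1001000101

1001000101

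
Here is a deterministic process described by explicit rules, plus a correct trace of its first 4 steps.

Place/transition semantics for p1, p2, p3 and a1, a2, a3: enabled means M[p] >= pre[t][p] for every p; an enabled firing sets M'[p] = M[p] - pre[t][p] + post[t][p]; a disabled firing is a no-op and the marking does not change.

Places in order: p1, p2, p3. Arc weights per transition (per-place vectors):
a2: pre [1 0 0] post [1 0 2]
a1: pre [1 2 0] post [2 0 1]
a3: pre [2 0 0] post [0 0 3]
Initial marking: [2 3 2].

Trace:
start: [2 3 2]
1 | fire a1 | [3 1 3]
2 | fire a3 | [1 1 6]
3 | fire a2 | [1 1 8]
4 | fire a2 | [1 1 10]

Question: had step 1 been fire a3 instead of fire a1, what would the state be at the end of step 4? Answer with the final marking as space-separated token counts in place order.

(re-executing from step 1 with the substitution; state before step 1: [2 3 2])
1 | fire a3 | [0 3 5]
2 | fire a3 | [0 3 5]
3 | fire a2 | [0 3 5]
4 | fire a2 | [0 3 5]

0 3 5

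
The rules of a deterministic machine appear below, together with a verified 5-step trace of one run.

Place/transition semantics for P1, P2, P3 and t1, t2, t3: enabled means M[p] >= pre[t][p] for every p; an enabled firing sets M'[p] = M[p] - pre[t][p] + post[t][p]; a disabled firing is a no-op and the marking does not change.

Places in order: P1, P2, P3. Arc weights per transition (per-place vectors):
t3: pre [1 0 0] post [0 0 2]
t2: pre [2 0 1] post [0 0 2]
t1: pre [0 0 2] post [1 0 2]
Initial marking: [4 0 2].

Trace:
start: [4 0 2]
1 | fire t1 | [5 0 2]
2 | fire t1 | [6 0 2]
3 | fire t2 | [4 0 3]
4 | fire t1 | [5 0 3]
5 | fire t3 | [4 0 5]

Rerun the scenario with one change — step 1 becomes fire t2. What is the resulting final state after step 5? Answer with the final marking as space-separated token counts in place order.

(re-executing from step 1 with the substitution; state before step 1: [4 0 2])
1 | fire t2 | [2 0 3]
2 | fire t1 | [3 0 3]
3 | fire t2 | [1 0 4]
4 | fire t1 | [2 0 4]
5 | fire t3 | [1 0 6]

1 0 6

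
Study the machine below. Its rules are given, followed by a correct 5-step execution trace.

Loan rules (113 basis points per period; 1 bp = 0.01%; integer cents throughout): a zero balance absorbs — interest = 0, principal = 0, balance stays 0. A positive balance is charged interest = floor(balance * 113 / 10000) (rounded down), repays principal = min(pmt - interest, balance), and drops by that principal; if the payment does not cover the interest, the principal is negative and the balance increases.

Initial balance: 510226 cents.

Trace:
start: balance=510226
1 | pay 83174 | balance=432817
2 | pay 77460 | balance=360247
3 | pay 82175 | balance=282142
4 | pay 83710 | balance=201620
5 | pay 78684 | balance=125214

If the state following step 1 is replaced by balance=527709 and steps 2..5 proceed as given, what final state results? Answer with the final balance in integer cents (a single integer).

224469

state after step 1 := balance=527709
2 | pay 77460 | balance=456212
3 | pay 82175 | balance=379192
4 | pay 83710 | balance=299766
5 | pay 78684 | balance=224469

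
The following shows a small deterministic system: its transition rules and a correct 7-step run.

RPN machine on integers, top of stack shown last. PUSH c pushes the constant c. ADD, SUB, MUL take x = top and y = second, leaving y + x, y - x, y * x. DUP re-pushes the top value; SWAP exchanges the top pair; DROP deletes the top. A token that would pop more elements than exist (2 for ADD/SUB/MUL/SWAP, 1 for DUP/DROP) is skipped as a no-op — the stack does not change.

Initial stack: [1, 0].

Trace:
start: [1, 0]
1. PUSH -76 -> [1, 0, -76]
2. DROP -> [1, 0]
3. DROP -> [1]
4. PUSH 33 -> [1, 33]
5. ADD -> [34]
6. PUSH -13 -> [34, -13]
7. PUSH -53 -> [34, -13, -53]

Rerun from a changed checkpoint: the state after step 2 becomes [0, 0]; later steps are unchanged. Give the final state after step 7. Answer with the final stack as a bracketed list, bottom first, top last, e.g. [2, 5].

[33, -13, -53]

state after step 2 := [0, 0]
3. DROP -> [0]
4. PUSH 33 -> [0, 33]
5. ADD -> [33]
6. PUSH -13 -> [33, -13]
7. PUSH -53 -> [33, -13, -53]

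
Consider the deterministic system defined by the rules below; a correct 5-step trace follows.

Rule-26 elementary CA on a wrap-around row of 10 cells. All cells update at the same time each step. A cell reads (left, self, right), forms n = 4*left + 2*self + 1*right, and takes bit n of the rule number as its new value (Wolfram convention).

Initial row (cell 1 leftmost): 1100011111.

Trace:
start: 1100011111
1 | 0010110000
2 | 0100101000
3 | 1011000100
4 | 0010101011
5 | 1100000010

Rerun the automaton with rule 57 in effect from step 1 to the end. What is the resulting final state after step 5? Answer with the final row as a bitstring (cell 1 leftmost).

1001101100

(re-executing steps 1..5 under rule 57; state before step 1: 1100011111)
1 | 0011010000
2 | 1010101111
3 | 0101011000
4 | 0010110111
5 | 1001101100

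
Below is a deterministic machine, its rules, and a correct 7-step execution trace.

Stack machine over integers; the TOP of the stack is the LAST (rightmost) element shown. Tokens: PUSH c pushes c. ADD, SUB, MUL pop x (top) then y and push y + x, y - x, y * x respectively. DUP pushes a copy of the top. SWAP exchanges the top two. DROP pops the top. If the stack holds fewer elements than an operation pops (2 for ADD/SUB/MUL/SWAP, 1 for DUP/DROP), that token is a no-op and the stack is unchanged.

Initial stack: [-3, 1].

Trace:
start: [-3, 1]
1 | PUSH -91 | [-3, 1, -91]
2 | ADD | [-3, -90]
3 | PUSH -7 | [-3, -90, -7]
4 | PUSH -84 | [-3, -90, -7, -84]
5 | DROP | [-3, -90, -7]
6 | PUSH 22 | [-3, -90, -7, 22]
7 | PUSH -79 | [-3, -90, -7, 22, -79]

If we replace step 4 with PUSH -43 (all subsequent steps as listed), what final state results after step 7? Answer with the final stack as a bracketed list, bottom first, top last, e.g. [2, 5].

(re-executing from step 4 with the substitution; state before step 4: [-3, -90, -7])
4 | PUSH -43 | [-3, -90, -7, -43]
5 | DROP | [-3, -90, -7]
6 | PUSH 22 | [-3, -90, -7, 22]
7 | PUSH -79 | [-3, -90, -7, 22, -79]

[-3, -90, -7, 22, -79]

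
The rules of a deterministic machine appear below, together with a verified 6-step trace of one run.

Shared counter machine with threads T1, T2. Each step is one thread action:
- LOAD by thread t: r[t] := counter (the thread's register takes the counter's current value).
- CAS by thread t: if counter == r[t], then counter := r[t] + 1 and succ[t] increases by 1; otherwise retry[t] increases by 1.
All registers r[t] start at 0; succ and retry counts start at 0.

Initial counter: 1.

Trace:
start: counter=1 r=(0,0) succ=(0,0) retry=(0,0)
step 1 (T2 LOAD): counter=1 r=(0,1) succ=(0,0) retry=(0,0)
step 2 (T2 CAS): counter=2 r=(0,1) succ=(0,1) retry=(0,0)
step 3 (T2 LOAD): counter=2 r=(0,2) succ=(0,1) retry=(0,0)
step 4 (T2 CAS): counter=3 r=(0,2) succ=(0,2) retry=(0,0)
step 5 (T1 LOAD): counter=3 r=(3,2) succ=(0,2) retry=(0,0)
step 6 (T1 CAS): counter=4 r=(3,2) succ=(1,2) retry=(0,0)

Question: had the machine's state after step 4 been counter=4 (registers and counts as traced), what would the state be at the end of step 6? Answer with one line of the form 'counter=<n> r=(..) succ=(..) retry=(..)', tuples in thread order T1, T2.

counter=5 r=(4,2) succ=(1,2) retry=(0,0)

state after step 4 := counter=4 r=(0,2) succ=(0,2) retry=(0,0)
step 5 (T1 LOAD): counter=4 r=(4,2) succ=(0,2) retry=(0,0)
step 6 (T1 CAS): counter=5 r=(4,2) succ=(1,2) retry=(0,0)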